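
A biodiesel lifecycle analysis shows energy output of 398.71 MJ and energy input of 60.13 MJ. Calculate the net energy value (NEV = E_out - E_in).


NEV = E_out - E_in
= 398.71 - 60.13
= 338.5800 MJ

338.5800 MJ


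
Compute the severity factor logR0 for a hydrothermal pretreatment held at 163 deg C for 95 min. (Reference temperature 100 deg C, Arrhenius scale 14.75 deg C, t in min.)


logR0 = log10(t * exp((T - 100) / 14.75))
= log10(95 * exp((163 - 100) / 14.75))
= 3.8327

3.8327


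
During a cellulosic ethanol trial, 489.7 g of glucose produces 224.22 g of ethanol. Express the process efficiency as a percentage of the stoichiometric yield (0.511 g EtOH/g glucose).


Fermentation efficiency = (actual / (0.511 * glucose)) * 100
= (224.22 / (0.511 * 489.7)) * 100
= 89.6032%

89.6032%


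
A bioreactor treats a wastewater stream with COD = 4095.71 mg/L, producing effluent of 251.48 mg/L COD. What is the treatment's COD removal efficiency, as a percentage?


eta = (COD_in - COD_out) / COD_in * 100
= (4095.71 - 251.48) / 4095.71 * 100
= 93.8599%

93.8599%


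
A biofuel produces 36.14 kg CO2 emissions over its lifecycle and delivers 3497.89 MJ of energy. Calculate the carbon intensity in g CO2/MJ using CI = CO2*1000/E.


CI = CO2 * 1000 / E
= 36.14 * 1000 / 3497.89
= 10.3319 g CO2/MJ

10.3319 g CO2/MJ


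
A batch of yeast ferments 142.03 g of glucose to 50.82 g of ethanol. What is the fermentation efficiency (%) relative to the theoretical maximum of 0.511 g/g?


Fermentation efficiency = (actual / (0.511 * glucose)) * 100
= (50.82 / (0.511 * 142.03)) * 100
= 70.0219%

70.0219%


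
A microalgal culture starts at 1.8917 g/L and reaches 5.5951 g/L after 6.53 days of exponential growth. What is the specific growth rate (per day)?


mu = ln(X2/X1) / dt
= ln(5.5951/1.8917) / 6.53
= 0.1661 per day

0.1661 per day


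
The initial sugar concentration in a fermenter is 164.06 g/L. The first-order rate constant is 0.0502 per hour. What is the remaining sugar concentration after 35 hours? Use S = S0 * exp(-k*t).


S = S0 * exp(-k * t)
S = 164.06 * exp(-0.0502 * 35)
S = 28.3105 g/L

28.3105 g/L


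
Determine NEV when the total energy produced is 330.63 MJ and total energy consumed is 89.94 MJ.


NEV = E_out - E_in
= 330.63 - 89.94
= 240.6900 MJ

240.6900 MJ


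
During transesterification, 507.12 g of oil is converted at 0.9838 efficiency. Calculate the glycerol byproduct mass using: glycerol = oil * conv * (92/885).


glycerol = oil * conv * (92/885)
= 507.12 * 0.9838 * 92 / 885
= 51.8635 g

51.8635 g


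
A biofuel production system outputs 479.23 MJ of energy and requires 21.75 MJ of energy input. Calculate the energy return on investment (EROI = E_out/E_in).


EROI = E_out / E_in
= 479.23 / 21.75
= 22.0336

22.0336


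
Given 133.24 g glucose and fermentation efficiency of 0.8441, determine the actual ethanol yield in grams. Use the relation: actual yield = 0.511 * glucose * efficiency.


Actual ethanol: m = 0.511 * 133.24 * 0.8441
m = 57.4711 g

57.4711 g


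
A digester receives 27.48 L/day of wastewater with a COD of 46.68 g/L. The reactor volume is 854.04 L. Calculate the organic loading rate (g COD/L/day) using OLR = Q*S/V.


OLR = Q * S / V
= 27.48 * 46.68 / 854.04
= 1.5020 g/L/day

1.5020 g/L/day


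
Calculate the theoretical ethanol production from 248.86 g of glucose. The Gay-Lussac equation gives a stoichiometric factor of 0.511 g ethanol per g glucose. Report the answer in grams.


Theoretical ethanol yield: m_EtOH = 0.511 * m_glucose
m_EtOH = 0.511 * 248.86 = 127.1675 g

127.1675 g


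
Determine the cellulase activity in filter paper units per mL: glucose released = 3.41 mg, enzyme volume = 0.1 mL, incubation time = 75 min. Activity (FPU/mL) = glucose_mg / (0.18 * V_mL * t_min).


Activity = glucose_mg / (0.18 mg/umol * V_mL * t_min)
= 3.41 / (0.18 * 0.1 * 75)
= 2.5259 FPU/mL

2.5259 FPU/mL


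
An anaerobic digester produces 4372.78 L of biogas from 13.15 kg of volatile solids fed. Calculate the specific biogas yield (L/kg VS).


Y = V / VS
= 4372.78 / 13.15
= 332.5308 L/kg VS

332.5308 L/kg VS


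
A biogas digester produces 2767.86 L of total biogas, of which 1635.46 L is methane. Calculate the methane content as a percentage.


CH4% = V_CH4 / V_total * 100
= 1635.46 / 2767.86 * 100
= 59.0875%

59.0875%


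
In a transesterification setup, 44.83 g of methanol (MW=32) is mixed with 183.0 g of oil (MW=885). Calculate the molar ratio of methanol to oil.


Molar ratio = n_MeOH / n_oil = (MeOH/32) / (oil/885) = (MeOH * 885) / (32 * oil)
= (44.83 * 885) / (32 * 183.0)
= 6.7750

6.7750


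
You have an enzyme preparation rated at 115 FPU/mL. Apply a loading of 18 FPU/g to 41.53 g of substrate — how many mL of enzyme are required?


V = dosage * m_sub / activity
V = 18 * 41.53 / 115
V = 6.5003 mL

6.5003 mL


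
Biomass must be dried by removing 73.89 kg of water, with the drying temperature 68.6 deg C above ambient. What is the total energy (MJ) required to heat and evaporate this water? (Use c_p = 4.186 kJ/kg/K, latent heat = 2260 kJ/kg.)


E = m_water * (4.186 * dT + 2260) / 1000
= 73.89 * (4.186 * 68.6 + 2260) / 1000
= 188.2096 MJ

188.2096 MJ


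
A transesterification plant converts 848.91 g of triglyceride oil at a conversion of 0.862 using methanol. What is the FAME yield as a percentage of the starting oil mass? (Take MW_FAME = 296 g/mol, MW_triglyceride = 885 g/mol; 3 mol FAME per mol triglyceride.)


m_FAME = oil * conv * (3 * 296 / 885) = oil * conv * (888/885)
= 848.91 * 0.862 * 888 / 885
= 734.2410 g
Y = m_FAME / oil * 100 = conv * (888/885) * 100
= 0.862 * 888 / 885 * 100
= 86.49%

86.49%


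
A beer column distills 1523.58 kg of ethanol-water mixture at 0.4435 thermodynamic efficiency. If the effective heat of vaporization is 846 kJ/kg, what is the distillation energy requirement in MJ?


E = m * 846 / (eta * 1000)
= 1523.58 * 846 / (0.4435 * 1000)
= 2906.3104 MJ

2906.3104 MJ


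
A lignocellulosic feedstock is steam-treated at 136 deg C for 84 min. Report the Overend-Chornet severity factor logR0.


logR0 = log10(t * exp((T - 100) / 14.75))
= log10(84 * exp((136 - 100) / 14.75))
= 2.9843

2.9843


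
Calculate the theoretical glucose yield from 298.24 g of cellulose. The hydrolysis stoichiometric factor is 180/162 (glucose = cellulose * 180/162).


glucose = cellulose * 180/162
= 298.24 * 180/162
= 331.3778 g

331.3778 g


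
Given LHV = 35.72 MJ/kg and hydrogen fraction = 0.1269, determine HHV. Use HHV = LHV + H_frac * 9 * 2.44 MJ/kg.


HHV = LHV + H_frac * 9 * 2.44
= 35.72 + 0.1269 * 9 * 2.44
= 38.5067 MJ/kg

38.5067 MJ/kg


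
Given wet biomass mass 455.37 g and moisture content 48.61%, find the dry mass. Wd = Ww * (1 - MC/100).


Wd = Ww * (1 - MC/100)
= 455.37 * (1 - 48.61/100)
= 234.0146 g

234.0146 g


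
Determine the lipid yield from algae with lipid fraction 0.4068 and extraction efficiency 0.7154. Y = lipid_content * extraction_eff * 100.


Y = lipid_content * extraction_eff * 100
= 0.4068 * 0.7154 * 100
= 29.1025%

29.1025%


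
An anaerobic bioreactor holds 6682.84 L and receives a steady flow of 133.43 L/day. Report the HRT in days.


HRT = V / Q
= 6682.84 / 133.43
= 50.0850 days

50.0850 days


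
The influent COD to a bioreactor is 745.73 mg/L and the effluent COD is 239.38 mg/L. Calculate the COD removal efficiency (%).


eta = (COD_in - COD_out) / COD_in * 100
= (745.73 - 239.38) / 745.73 * 100
= 67.8999%

67.8999%


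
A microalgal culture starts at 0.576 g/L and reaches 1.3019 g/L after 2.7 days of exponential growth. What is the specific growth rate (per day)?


mu = ln(X2/X1) / dt
= ln(1.3019/0.576) / 2.7
= 0.3020 per day

0.3020 per day


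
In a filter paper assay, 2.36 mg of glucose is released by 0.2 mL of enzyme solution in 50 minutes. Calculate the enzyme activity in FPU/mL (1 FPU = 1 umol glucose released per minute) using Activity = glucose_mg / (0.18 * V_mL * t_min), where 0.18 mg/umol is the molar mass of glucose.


Activity = glucose_mg / (0.18 mg/umol * V_mL * t_min)
= 2.36 / (0.18 * 0.2 * 50)
= 1.3111 FPU/mL

1.3111 FPU/mL


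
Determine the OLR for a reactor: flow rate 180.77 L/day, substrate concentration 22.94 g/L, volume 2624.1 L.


OLR = Q * S / V
= 180.77 * 22.94 / 2624.1
= 1.5803 g/L/day

1.5803 g/L/day


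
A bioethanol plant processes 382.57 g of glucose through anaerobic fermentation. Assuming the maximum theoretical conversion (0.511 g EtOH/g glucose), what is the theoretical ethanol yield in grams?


Theoretical ethanol yield: m_EtOH = 0.511 * m_glucose
m_EtOH = 0.511 * 382.57 = 195.4933 g

195.4933 g


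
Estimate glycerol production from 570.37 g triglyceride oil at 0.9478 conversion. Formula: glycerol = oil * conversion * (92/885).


glycerol = oil * conv * (92/885)
= 570.37 * 0.9478 * 92 / 885
= 56.1976 g

56.1976 g


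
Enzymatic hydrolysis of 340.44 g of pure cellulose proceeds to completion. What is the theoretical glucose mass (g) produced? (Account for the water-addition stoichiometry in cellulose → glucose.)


glucose = cellulose * 180/162
= 340.44 * 180/162
= 378.2667 g

378.2667 g


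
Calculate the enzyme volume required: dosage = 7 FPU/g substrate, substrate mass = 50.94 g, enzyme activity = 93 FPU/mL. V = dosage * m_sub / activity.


V = dosage * m_sub / activity
V = 7 * 50.94 / 93
V = 3.8342 mL

3.8342 mL


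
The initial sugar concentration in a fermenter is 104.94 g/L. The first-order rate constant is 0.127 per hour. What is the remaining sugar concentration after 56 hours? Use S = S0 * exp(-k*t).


S = S0 * exp(-k * t)
S = 104.94 * exp(-0.127 * 56)
S = 0.0856 g/L

0.0856 g/L


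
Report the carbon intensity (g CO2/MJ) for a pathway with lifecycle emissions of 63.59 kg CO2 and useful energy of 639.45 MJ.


CI = CO2 * 1000 / E
= 63.59 * 1000 / 639.45
= 99.4448 g CO2/MJ

99.4448 g CO2/MJ


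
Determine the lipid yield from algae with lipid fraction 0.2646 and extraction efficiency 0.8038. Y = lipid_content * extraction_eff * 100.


Y = lipid_content * extraction_eff * 100
= 0.2646 * 0.8038 * 100
= 21.2685%

21.2685%


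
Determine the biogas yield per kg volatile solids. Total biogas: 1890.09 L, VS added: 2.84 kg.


Y = V / VS
= 1890.09 / 2.84
= 665.5246 L/kg VS

665.5246 L/kg VS


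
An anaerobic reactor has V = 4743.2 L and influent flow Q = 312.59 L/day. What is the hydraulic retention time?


HRT = V / Q
= 4743.2 / 312.59
= 15.1739 days

15.1739 days


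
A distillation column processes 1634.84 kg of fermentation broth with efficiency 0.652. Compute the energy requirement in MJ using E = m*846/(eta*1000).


E = m * 846 / (eta * 1000)
= 1634.84 * 846 / (0.652 * 1000)
= 2121.2801 MJ

2121.2801 MJ


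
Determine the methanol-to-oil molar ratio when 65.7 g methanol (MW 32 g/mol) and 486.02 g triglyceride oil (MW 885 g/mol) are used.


Molar ratio = n_MeOH / n_oil = (MeOH/32) / (oil/885) = (MeOH * 885) / (32 * oil)
= (65.7 * 885) / (32 * 486.02)
= 3.7386

3.7386


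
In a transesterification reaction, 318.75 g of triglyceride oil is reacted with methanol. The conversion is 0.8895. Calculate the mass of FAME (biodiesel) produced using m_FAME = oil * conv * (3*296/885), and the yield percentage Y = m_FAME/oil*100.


m_FAME = oil * conv * (3 * 296 / 885) = oil * conv * (888/885)
= 318.75 * 0.8895 * 888 / 885
= 284.4892 g
Y = m_FAME / oil * 100 = conv * (888/885) * 100
= 0.8895 * 888 / 885 * 100
= 89.25%

284.4892 g FAME; Y = 89.25%


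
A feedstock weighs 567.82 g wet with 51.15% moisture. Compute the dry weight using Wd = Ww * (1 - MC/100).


Wd = Ww * (1 - MC/100)
= 567.82 * (1 - 51.15/100)
= 277.3801 g

277.3801 g


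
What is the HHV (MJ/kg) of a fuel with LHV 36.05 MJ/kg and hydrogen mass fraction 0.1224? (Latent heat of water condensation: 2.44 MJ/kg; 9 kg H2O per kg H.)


HHV = LHV + H_frac * 9 * 2.44
= 36.05 + 0.1224 * 9 * 2.44
= 38.7379 MJ/kg

38.7379 MJ/kg


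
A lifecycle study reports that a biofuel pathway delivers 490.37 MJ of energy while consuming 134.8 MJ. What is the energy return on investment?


EROI = E_out / E_in
= 490.37 / 134.8
= 3.6378

3.6378


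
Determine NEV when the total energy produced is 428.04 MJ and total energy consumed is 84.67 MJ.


NEV = E_out - E_in
= 428.04 - 84.67
= 343.3700 MJ

343.3700 MJ


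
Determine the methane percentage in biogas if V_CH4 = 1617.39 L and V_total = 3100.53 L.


CH4% = V_CH4 / V_total * 100
= 1617.39 / 3100.53 * 100
= 52.1650%

52.1650%


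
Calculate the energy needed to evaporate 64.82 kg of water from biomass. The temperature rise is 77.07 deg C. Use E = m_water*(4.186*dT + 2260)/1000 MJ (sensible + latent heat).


E = m_water * (4.186 * dT + 2260) / 1000
= 64.82 * (4.186 * 77.07 + 2260) / 1000
= 167.4051 MJ

167.4051 MJ


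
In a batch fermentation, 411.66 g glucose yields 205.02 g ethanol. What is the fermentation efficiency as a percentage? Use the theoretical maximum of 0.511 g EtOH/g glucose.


Fermentation efficiency = (actual / (0.511 * glucose)) * 100
= (205.02 / (0.511 * 411.66)) * 100
= 97.4623%

97.4623%


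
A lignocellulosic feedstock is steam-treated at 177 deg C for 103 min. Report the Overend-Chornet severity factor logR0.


logR0 = log10(t * exp((T - 100) / 14.75))
= log10(103 * exp((177 - 100) / 14.75))
= 4.2800

4.2800


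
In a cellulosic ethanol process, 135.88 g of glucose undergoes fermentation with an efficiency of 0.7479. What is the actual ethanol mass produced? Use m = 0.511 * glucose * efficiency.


Actual ethanol: m = 0.511 * 135.88 * 0.7479
m = 51.9302 g

51.9302 g


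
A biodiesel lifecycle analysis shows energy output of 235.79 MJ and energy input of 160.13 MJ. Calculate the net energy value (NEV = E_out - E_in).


NEV = E_out - E_in
= 235.79 - 160.13
= 75.6600 MJ

75.6600 MJ


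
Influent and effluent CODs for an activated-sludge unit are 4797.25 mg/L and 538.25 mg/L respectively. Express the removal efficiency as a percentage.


eta = (COD_in - COD_out) / COD_in * 100
= (4797.25 - 538.25) / 4797.25 * 100
= 88.7800%

88.7800%


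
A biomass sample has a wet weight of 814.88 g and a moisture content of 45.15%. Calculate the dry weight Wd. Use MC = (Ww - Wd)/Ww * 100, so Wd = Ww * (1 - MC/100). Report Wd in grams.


Wd = Ww * (1 - MC/100)
= 814.88 * (1 - 45.15/100)
= 446.9617 g

446.9617 g


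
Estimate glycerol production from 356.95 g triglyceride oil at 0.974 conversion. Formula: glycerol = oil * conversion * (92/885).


glycerol = oil * conv * (92/885)
= 356.95 * 0.974 * 92 / 885
= 36.1419 g

36.1419 g


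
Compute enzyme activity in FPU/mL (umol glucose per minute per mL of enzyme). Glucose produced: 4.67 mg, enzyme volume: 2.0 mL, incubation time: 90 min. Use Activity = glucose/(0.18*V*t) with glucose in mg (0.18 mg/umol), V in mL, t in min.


Activity = glucose_mg / (0.18 mg/umol * V_mL * t_min)
= 4.67 / (0.18 * 2.0 * 90)
= 0.1441 FPU/mL

0.1441 FPU/mL


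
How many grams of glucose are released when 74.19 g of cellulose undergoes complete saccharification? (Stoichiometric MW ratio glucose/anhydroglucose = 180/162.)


glucose = cellulose * 180/162
= 74.19 * 180/162
= 82.4333 g

82.4333 g


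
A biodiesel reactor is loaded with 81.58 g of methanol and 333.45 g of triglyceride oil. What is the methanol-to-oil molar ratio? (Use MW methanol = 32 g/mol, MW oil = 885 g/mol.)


Molar ratio = n_MeOH / n_oil = (MeOH/32) / (oil/885) = (MeOH * 885) / (32 * oil)
= (81.58 * 885) / (32 * 333.45)
= 6.7662

6.7662


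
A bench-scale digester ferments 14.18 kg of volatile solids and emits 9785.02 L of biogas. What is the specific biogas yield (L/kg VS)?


Y = V / VS
= 9785.02 / 14.18
= 690.0578 L/kg VS

690.0578 L/kg VS


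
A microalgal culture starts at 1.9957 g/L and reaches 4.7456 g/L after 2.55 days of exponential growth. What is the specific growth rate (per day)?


mu = ln(X2/X1) / dt
= ln(4.7456/1.9957) / 2.55
= 0.3397 per day

0.3397 per day


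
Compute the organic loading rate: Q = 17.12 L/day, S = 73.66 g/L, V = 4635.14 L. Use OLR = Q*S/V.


OLR = Q * S / V
= 17.12 * 73.66 / 4635.14
= 0.2721 g/L/day

0.2721 g/L/day


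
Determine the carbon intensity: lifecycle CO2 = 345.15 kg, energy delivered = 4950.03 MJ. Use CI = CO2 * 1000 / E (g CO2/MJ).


CI = CO2 * 1000 / E
= 345.15 * 1000 / 4950.03
= 69.7269 g CO2/MJ

69.7269 g CO2/MJ


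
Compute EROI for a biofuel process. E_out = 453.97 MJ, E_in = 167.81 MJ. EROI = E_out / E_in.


EROI = E_out / E_in
= 453.97 / 167.81
= 2.7053

2.7053


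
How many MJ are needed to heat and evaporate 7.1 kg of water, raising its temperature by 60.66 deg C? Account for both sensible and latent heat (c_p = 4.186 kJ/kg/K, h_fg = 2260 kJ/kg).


E = m_water * (4.186 * dT + 2260) / 1000
= 7.1 * (4.186 * 60.66 + 2260) / 1000
= 17.8489 MJ

17.8489 MJ


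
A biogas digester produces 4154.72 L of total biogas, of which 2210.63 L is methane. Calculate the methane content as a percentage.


CH4% = V_CH4 / V_total * 100
= 2210.63 / 4154.72 * 100
= 53.2077%

53.2077%


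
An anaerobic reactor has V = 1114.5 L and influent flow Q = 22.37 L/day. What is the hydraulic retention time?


HRT = V / Q
= 1114.5 / 22.37
= 49.8212 days

49.8212 days


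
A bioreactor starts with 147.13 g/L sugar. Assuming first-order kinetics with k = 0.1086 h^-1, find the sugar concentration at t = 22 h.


S = S0 * exp(-k * t)
S = 147.13 * exp(-0.1086 * 22)
S = 13.4923 g/L

13.4923 g/L


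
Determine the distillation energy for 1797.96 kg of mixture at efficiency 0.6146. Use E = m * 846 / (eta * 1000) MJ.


E = m * 846 / (eta * 1000)
= 1797.96 * 846 / (0.6146 * 1000)
= 2474.9010 MJ

2474.9010 MJ


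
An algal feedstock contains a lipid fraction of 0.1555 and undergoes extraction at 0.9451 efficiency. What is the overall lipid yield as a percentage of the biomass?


Y = lipid_content * extraction_eff * 100
= 0.1555 * 0.9451 * 100
= 14.6963%

14.6963%


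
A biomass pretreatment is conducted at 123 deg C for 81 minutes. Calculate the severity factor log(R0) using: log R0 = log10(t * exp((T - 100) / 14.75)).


logR0 = log10(t * exp((T - 100) / 14.75))
= log10(81 * exp((123 - 100) / 14.75))
= 2.5857

2.5857


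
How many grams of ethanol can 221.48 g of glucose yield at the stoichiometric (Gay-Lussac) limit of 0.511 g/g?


Theoretical ethanol yield: m_EtOH = 0.511 * m_glucose
m_EtOH = 0.511 * 221.48 = 113.1763 g

113.1763 g


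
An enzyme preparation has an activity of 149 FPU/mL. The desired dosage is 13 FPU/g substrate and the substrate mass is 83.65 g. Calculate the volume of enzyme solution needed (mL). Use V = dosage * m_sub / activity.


V = dosage * m_sub / activity
V = 13 * 83.65 / 149
V = 7.2983 mL

7.2983 mL


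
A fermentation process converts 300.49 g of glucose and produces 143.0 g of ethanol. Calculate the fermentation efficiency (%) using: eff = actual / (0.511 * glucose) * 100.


Fermentation efficiency = (actual / (0.511 * glucose)) * 100
= (143.0 / (0.511 * 300.49)) * 100
= 93.1290%

93.1290%


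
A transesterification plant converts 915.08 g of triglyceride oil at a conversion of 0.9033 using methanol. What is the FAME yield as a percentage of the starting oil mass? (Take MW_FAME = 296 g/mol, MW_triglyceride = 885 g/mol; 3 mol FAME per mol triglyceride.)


m_FAME = oil * conv * (3 * 296 / 885) = oil * conv * (888/885)
= 915.08 * 0.9033 * 888 / 885
= 829.3938 g
Y = m_FAME / oil * 100 = conv * (888/885) * 100
= 0.9033 * 888 / 885 * 100
= 90.64%

90.64%


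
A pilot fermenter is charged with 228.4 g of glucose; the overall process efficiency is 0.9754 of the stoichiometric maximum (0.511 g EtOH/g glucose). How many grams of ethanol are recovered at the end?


Actual ethanol: m = 0.511 * 228.4 * 0.9754
m = 113.8413 g

113.8413 g


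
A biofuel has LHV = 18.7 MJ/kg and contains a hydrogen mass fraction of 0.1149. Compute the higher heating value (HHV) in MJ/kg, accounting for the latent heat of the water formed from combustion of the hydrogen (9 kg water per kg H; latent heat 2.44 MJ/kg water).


HHV = LHV + H_frac * 9 * 2.44
= 18.7 + 0.1149 * 9 * 2.44
= 21.2232 MJ/kg

21.2232 MJ/kg


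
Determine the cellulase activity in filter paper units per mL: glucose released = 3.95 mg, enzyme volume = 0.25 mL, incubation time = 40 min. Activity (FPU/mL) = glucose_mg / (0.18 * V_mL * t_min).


Activity = glucose_mg / (0.18 mg/umol * V_mL * t_min)
= 3.95 / (0.18 * 0.25 * 40)
= 2.1944 FPU/mL

2.1944 FPU/mL


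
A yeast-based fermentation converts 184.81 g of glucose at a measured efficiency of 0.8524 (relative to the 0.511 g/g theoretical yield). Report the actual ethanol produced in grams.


Actual ethanol: m = 0.511 * 184.81 * 0.8524
m = 80.4989 g

80.4989 g


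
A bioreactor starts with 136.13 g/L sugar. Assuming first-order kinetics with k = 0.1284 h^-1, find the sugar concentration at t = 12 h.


S = S0 * exp(-k * t)
S = 136.13 * exp(-0.1284 * 12)
S = 29.1604 g/L

29.1604 g/L


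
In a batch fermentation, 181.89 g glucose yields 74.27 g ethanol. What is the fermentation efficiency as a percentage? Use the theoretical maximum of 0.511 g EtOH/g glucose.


Fermentation efficiency = (actual / (0.511 * glucose)) * 100
= (74.27 / (0.511 * 181.89)) * 100
= 79.9068%

79.9068%


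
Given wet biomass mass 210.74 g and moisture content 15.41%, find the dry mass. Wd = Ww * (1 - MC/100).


Wd = Ww * (1 - MC/100)
= 210.74 * (1 - 15.41/100)
= 178.2650 g

178.2650 g


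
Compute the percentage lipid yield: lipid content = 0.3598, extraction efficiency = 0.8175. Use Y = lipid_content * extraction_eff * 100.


Y = lipid_content * extraction_eff * 100
= 0.3598 * 0.8175 * 100
= 29.4137%

29.4137%


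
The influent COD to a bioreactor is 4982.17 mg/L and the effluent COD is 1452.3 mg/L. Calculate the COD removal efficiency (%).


eta = (COD_in - COD_out) / COD_in * 100
= (4982.17 - 1452.3) / 4982.17 * 100
= 70.8501%

70.8501%


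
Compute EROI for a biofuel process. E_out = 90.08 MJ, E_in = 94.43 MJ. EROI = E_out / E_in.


EROI = E_out / E_in
= 90.08 / 94.43
= 0.9539

0.9539


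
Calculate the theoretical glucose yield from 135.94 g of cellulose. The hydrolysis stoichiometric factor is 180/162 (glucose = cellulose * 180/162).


glucose = cellulose * 180/162
= 135.94 * 180/162
= 151.0444 g

151.0444 g


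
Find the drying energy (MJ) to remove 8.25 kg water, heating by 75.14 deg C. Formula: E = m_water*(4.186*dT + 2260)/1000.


E = m_water * (4.186 * dT + 2260) / 1000
= 8.25 * (4.186 * 75.14 + 2260) / 1000
= 21.2399 MJ

21.2399 MJ


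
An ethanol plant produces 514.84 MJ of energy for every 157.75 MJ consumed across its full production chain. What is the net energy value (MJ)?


NEV = E_out - E_in
= 514.84 - 157.75
= 357.0900 MJ

357.0900 MJ


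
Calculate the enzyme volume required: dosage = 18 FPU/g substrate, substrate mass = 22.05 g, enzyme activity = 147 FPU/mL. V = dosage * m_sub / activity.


V = dosage * m_sub / activity
V = 18 * 22.05 / 147
V = 2.7000 mL

2.7000 mL


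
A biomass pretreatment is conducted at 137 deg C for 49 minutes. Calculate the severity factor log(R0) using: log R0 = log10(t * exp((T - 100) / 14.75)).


logR0 = log10(t * exp((T - 100) / 14.75))
= log10(49 * exp((137 - 100) / 14.75))
= 2.7796

2.7796


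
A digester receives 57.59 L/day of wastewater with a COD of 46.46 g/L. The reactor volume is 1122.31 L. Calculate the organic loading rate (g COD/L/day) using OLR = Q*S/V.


OLR = Q * S / V
= 57.59 * 46.46 / 1122.31
= 2.3840 g/L/day

2.3840 g/L/day


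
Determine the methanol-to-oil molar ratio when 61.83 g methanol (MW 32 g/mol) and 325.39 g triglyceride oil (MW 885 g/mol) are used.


Molar ratio = n_MeOH / n_oil = (MeOH/32) / (oil/885) = (MeOH * 885) / (32 * oil)
= (61.83 * 885) / (32 * 325.39)
= 5.2552

5.2552


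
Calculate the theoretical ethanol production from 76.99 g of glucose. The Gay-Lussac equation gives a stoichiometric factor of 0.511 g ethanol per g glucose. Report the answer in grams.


Theoretical ethanol yield: m_EtOH = 0.511 * m_glucose
m_EtOH = 0.511 * 76.99 = 39.3419 g

39.3419 g


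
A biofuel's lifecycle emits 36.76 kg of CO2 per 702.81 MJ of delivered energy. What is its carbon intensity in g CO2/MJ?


CI = CO2 * 1000 / E
= 36.76 * 1000 / 702.81
= 52.3043 g CO2/MJ

52.3043 g CO2/MJ


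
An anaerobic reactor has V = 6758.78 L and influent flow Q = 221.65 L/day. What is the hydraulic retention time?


HRT = V / Q
= 6758.78 / 221.65
= 30.4930 days

30.4930 days


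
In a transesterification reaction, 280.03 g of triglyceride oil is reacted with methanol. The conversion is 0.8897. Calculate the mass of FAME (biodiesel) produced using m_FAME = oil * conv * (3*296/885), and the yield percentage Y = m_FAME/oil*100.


m_FAME = oil * conv * (3 * 296 / 885) = oil * conv * (888/885)
= 280.03 * 0.8897 * 888 / 885
= 249.9872 g
Y = m_FAME / oil * 100 = conv * (888/885) * 100
= 0.8897 * 888 / 885 * 100
= 89.27%

249.9872 g FAME; Y = 89.27%


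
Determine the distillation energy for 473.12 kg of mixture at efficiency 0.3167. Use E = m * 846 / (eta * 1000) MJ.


E = m * 846 / (eta * 1000)
= 473.12 * 846 / (0.3167 * 1000)
= 1263.8444 MJ

1263.8444 MJ


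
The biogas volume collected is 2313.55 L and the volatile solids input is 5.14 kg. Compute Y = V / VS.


Y = V / VS
= 2313.55 / 5.14
= 450.1070 L/kg VS

450.1070 L/kg VS


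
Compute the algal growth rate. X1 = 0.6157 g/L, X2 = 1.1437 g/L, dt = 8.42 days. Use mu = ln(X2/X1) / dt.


mu = ln(X2/X1) / dt
= ln(1.1437/0.6157) / 8.42
= 0.0735 per day

0.0735 per day


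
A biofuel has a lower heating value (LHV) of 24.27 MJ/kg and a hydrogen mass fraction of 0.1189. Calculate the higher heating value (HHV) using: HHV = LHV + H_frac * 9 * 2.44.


HHV = LHV + H_frac * 9 * 2.44
= 24.27 + 0.1189 * 9 * 2.44
= 26.8810 MJ/kg

26.8810 MJ/kg


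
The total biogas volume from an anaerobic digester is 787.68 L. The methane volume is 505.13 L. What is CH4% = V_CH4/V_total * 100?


CH4% = V_CH4 / V_total * 100
= 505.13 / 787.68 * 100
= 64.1288%

64.1288%


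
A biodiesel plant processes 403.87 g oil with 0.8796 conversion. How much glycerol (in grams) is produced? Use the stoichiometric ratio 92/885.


glycerol = oil * conv * (92/885)
= 403.87 * 0.8796 * 92 / 885
= 36.9293 g

36.9293 g


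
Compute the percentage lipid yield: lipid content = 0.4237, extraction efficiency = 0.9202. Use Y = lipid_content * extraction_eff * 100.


Y = lipid_content * extraction_eff * 100
= 0.4237 * 0.9202 * 100
= 38.9889%

38.9889%


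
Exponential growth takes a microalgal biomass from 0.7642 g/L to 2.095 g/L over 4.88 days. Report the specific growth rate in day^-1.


mu = ln(X2/X1) / dt
= ln(2.095/0.7642) / 4.88
= 0.2067 per day

0.2067 per day


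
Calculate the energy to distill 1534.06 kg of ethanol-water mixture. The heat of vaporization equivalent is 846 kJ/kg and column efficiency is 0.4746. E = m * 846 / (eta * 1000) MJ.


E = m * 846 / (eta * 1000)
= 1534.06 * 846 / (0.4746 * 1000)
= 2734.5444 MJ

2734.5444 MJ


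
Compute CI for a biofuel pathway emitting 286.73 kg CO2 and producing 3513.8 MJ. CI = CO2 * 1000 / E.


CI = CO2 * 1000 / E
= 286.73 * 1000 / 3513.8
= 81.6011 g CO2/MJ

81.6011 g CO2/MJ


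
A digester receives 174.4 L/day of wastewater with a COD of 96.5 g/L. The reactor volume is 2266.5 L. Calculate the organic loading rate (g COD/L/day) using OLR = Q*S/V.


OLR = Q * S / V
= 174.4 * 96.5 / 2266.5
= 7.4254 g/L/day

7.4254 g/L/day


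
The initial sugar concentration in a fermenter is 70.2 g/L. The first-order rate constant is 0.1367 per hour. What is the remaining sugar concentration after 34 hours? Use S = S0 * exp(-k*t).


S = S0 * exp(-k * t)
S = 70.2 * exp(-0.1367 * 34)
S = 0.6727 g/L

0.6727 g/L


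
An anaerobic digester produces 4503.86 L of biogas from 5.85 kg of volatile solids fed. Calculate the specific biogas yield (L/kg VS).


Y = V / VS
= 4503.86 / 5.85
= 769.8906 L/kg VS

769.8906 L/kg VS


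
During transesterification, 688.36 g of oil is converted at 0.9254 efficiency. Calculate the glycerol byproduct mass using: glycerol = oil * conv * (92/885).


glycerol = oil * conv * (92/885)
= 688.36 * 0.9254 * 92 / 885
= 66.2201 g

66.2201 g


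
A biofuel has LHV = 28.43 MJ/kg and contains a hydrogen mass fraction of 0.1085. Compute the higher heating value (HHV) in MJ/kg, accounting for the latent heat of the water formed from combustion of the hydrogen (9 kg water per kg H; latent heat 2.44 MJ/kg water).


HHV = LHV + H_frac * 9 * 2.44
= 28.43 + 0.1085 * 9 * 2.44
= 30.8127 MJ/kg

30.8127 MJ/kg


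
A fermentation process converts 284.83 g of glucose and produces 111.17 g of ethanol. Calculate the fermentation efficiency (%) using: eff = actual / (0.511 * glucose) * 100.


Fermentation efficiency = (actual / (0.511 * glucose)) * 100
= (111.17 / (0.511 * 284.83)) * 100
= 76.3802%

76.3802%


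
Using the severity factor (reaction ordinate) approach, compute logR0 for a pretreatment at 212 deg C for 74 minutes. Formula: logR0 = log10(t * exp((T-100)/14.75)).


logR0 = log10(t * exp((T - 100) / 14.75))
= log10(74 * exp((212 - 100) / 14.75))
= 5.1669

5.1669


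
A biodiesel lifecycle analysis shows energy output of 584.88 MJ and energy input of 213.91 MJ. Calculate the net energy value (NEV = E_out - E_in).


NEV = E_out - E_in
= 584.88 - 213.91
= 370.9700 MJ

370.9700 MJ


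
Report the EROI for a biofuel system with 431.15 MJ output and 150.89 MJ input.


EROI = E_out / E_in
= 431.15 / 150.89
= 2.8574

2.8574


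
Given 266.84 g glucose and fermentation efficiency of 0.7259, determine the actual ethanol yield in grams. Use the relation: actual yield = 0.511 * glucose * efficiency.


Actual ethanol: m = 0.511 * 266.84 * 0.7259
m = 98.9803 g

98.9803 g


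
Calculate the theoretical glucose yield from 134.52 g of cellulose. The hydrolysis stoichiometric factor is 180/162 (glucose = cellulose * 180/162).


glucose = cellulose * 180/162
= 134.52 * 180/162
= 149.4667 g

149.4667 g


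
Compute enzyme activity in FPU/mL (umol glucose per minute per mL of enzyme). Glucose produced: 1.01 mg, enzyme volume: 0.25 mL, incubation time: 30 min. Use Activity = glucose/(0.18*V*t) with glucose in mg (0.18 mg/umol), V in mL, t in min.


Activity = glucose_mg / (0.18 mg/umol * V_mL * t_min)
= 1.01 / (0.18 * 0.25 * 30)
= 0.7481 FPU/mL

0.7481 FPU/mL


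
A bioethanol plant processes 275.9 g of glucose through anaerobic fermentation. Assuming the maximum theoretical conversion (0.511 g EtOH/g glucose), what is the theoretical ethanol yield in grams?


Theoretical ethanol yield: m_EtOH = 0.511 * m_glucose
m_EtOH = 0.511 * 275.9 = 140.9849 g

140.9849 g


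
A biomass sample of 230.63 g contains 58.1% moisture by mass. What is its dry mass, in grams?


Wd = Ww * (1 - MC/100)
= 230.63 * (1 - 58.1/100)
= 96.6340 g

96.6340 g


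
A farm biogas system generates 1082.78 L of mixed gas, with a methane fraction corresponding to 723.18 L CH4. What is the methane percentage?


CH4% = V_CH4 / V_total * 100
= 723.18 / 1082.78 * 100
= 66.7892%

66.7892%


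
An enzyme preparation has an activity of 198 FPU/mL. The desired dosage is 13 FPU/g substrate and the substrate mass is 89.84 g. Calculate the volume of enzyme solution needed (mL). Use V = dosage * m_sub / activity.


V = dosage * m_sub / activity
V = 13 * 89.84 / 198
V = 5.8986 mL

5.8986 mL


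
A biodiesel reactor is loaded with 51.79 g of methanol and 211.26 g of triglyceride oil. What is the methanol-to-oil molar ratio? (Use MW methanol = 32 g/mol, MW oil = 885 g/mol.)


Molar ratio = n_MeOH / n_oil = (MeOH/32) / (oil/885) = (MeOH * 885) / (32 * oil)
= (51.79 * 885) / (32 * 211.26)
= 6.7799

6.7799


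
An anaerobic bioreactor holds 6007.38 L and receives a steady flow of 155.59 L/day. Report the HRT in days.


HRT = V / Q
= 6007.38 / 155.59
= 38.6103 days

38.6103 days


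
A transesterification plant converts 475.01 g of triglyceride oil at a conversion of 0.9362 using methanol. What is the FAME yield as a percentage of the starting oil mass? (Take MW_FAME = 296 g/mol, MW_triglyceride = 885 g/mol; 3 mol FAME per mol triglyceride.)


m_FAME = oil * conv * (3 * 296 / 885) = oil * conv * (888/885)
= 475.01 * 0.9362 * 888 / 885
= 446.2118 g
Y = m_FAME / oil * 100 = conv * (888/885) * 100
= 0.9362 * 888 / 885 * 100
= 93.94%

93.94%


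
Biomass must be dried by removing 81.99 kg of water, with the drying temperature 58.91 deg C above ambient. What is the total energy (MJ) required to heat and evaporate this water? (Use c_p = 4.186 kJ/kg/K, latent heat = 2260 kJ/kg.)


E = m_water * (4.186 * dT + 2260) / 1000
= 81.99 * (4.186 * 58.91 + 2260) / 1000
= 205.5159 MJ

205.5159 MJ


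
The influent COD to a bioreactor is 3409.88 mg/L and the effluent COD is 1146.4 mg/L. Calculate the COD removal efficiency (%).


eta = (COD_in - COD_out) / COD_in * 100
= (3409.88 - 1146.4) / 3409.88 * 100
= 66.3800%

66.3800%


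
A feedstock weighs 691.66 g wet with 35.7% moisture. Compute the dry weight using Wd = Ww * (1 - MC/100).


Wd = Ww * (1 - MC/100)
= 691.66 * (1 - 35.7/100)
= 444.7374 g

444.7374 g


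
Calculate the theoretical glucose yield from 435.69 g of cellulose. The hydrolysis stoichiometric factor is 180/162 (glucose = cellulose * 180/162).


glucose = cellulose * 180/162
= 435.69 * 180/162
= 484.1000 g

484.1000 g


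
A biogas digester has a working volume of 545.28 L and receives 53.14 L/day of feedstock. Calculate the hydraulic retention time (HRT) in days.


HRT = V / Q
= 545.28 / 53.14
= 10.2612 days

10.2612 days


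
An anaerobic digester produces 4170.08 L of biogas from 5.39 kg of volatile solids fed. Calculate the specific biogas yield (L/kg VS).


Y = V / VS
= 4170.08 / 5.39
= 773.6698 L/kg VS

773.6698 L/kg VS


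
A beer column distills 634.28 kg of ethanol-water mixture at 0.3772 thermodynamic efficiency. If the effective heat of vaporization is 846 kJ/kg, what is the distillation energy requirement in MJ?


E = m * 846 / (eta * 1000)
= 634.28 * 846 / (0.3772 * 1000)
= 1422.5898 MJ

1422.5898 MJ


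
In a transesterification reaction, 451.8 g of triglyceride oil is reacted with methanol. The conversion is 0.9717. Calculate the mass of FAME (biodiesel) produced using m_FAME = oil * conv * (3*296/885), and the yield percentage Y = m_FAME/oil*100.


m_FAME = oil * conv * (3 * 296 / 885) = oil * conv * (888/885)
= 451.8 * 0.9717 * 888 / 885
= 440.5022 g
Y = m_FAME / oil * 100 = conv * (888/885) * 100
= 0.9717 * 888 / 885 * 100
= 97.50%

440.5022 g FAME; Y = 97.50%


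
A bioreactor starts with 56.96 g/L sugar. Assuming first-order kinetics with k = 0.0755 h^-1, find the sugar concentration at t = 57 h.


S = S0 * exp(-k * t)
S = 56.96 * exp(-0.0755 * 57)
S = 0.7702 g/L

0.7702 g/L


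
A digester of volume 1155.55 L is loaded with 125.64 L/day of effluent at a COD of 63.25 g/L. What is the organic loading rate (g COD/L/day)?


OLR = Q * S / V
= 125.64 * 63.25 / 1155.55
= 6.8770 g/L/day

6.8770 g/L/day


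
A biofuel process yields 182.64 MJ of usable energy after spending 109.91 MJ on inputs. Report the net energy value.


NEV = E_out - E_in
= 182.64 - 109.91
= 72.7300 MJ

72.7300 MJ


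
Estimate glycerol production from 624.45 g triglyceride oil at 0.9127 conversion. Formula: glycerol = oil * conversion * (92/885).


glycerol = oil * conv * (92/885)
= 624.45 * 0.9127 * 92 / 885
= 59.2475 g

59.2475 g


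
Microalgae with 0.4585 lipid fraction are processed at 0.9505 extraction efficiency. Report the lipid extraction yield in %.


Y = lipid_content * extraction_eff * 100
= 0.4585 * 0.9505 * 100
= 43.5804%

43.5804%


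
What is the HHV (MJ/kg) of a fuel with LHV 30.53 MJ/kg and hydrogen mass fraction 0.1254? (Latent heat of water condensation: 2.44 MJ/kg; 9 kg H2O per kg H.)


HHV = LHV + H_frac * 9 * 2.44
= 30.53 + 0.1254 * 9 * 2.44
= 33.2838 MJ/kg

33.2838 MJ/kg


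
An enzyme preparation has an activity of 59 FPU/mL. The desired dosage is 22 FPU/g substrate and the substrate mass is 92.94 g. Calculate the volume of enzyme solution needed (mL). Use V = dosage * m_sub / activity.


V = dosage * m_sub / activity
V = 22 * 92.94 / 59
V = 34.6556 mL

34.6556 mL


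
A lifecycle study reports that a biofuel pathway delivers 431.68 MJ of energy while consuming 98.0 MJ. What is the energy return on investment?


EROI = E_out / E_in
= 431.68 / 98.0
= 4.4049

4.4049


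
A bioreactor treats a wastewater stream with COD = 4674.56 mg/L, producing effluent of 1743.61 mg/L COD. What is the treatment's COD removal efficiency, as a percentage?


eta = (COD_in - COD_out) / COD_in * 100
= (4674.56 - 1743.61) / 4674.56 * 100
= 62.7000%

62.7000%


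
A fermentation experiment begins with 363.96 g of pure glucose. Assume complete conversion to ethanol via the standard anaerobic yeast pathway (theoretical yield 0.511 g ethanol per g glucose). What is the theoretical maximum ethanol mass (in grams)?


Theoretical ethanol yield: m_EtOH = 0.511 * m_glucose
m_EtOH = 0.511 * 363.96 = 185.9836 g

185.9836 g


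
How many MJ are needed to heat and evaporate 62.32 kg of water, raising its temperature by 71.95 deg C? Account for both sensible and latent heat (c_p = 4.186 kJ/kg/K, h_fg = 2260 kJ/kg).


E = m_water * (4.186 * dT + 2260) / 1000
= 62.32 * (4.186 * 71.95 + 2260) / 1000
= 159.6129 MJ

159.6129 MJ


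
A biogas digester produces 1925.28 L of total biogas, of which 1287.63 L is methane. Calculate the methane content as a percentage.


CH4% = V_CH4 / V_total * 100
= 1287.63 / 1925.28 * 100
= 66.8801%

66.8801%


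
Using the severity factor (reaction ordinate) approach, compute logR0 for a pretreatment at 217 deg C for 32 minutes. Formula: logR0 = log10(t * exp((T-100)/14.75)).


logR0 = log10(t * exp((T - 100) / 14.75))
= log10(32 * exp((217 - 100) / 14.75))
= 4.9501

4.9501


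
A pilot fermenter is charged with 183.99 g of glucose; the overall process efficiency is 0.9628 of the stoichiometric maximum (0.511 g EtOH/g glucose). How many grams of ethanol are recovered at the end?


Actual ethanol: m = 0.511 * 183.99 * 0.9628
m = 90.5214 g

90.5214 g


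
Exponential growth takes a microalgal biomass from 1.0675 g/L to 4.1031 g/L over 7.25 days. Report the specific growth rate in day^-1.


mu = ln(X2/X1) / dt
= ln(4.1031/1.0675) / 7.25
= 0.1857 per day

0.1857 per day


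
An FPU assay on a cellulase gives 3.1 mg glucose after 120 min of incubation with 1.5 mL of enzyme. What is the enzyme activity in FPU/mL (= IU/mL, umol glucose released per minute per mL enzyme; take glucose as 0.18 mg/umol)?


Activity = glucose_mg / (0.18 mg/umol * V_mL * t_min)
= 3.1 / (0.18 * 1.5 * 120)
= 0.0957 FPU/mL

0.0957 FPU/mL


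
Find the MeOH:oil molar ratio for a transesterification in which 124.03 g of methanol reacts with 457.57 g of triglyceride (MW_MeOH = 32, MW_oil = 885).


Molar ratio = n_MeOH / n_oil = (MeOH/32) / (oil/885) = (MeOH * 885) / (32 * oil)
= (124.03 * 885) / (32 * 457.57)
= 7.4966

7.4966


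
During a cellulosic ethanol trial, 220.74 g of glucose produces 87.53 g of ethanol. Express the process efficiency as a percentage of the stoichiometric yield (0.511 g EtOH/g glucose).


Fermentation efficiency = (actual / (0.511 * glucose)) * 100
= (87.53 / (0.511 * 220.74)) * 100
= 77.5988%

77.5988%


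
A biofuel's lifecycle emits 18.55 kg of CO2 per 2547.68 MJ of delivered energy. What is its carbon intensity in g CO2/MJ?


CI = CO2 * 1000 / E
= 18.55 * 1000 / 2547.68
= 7.2811 g CO2/MJ

7.2811 g CO2/MJ
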